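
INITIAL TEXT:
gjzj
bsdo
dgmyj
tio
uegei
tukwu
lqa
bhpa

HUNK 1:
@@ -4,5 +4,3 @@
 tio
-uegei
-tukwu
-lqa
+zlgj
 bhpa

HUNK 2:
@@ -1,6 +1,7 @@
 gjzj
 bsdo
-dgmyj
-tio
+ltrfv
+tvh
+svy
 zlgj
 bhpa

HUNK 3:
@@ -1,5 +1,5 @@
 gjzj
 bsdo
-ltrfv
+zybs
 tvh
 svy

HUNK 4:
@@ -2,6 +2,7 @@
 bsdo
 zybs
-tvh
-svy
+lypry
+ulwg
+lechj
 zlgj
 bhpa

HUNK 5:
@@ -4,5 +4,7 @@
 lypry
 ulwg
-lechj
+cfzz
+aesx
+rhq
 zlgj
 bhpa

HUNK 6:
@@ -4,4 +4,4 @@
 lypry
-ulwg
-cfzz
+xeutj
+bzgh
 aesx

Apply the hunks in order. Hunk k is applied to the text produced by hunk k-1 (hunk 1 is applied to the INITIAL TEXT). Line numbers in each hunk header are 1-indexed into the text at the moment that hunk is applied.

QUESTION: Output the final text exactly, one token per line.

Hunk 1: at line 4 remove [uegei,tukwu,lqa] add [zlgj] -> 6 lines: gjzj bsdo dgmyj tio zlgj bhpa
Hunk 2: at line 1 remove [dgmyj,tio] add [ltrfv,tvh,svy] -> 7 lines: gjzj bsdo ltrfv tvh svy zlgj bhpa
Hunk 3: at line 1 remove [ltrfv] add [zybs] -> 7 lines: gjzj bsdo zybs tvh svy zlgj bhpa
Hunk 4: at line 2 remove [tvh,svy] add [lypry,ulwg,lechj] -> 8 lines: gjzj bsdo zybs lypry ulwg lechj zlgj bhpa
Hunk 5: at line 4 remove [lechj] add [cfzz,aesx,rhq] -> 10 lines: gjzj bsdo zybs lypry ulwg cfzz aesx rhq zlgj bhpa
Hunk 6: at line 4 remove [ulwg,cfzz] add [xeutj,bzgh] -> 10 lines: gjzj bsdo zybs lypry xeutj bzgh aesx rhq zlgj bhpa

Answer: gjzj
bsdo
zybs
lypry
xeutj
bzgh
aesx
rhq
zlgj
bhpa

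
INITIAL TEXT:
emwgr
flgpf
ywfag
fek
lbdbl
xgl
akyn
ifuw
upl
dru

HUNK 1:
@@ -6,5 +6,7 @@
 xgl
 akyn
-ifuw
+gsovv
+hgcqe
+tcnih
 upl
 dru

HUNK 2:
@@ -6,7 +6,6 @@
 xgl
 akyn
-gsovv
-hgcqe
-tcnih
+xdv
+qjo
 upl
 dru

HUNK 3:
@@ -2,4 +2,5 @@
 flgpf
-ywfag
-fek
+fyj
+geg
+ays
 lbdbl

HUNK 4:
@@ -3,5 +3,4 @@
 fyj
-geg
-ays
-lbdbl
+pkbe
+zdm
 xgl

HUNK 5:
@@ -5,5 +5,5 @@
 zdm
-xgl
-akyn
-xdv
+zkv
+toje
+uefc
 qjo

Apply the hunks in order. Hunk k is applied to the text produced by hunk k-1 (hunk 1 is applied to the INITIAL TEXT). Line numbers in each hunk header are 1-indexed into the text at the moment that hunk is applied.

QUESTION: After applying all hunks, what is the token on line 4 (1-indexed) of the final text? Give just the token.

Hunk 1: at line 6 remove [ifuw] add [gsovv,hgcqe,tcnih] -> 12 lines: emwgr flgpf ywfag fek lbdbl xgl akyn gsovv hgcqe tcnih upl dru
Hunk 2: at line 6 remove [gsovv,hgcqe,tcnih] add [xdv,qjo] -> 11 lines: emwgr flgpf ywfag fek lbdbl xgl akyn xdv qjo upl dru
Hunk 3: at line 2 remove [ywfag,fek] add [fyj,geg,ays] -> 12 lines: emwgr flgpf fyj geg ays lbdbl xgl akyn xdv qjo upl dru
Hunk 4: at line 3 remove [geg,ays,lbdbl] add [pkbe,zdm] -> 11 lines: emwgr flgpf fyj pkbe zdm xgl akyn xdv qjo upl dru
Hunk 5: at line 5 remove [xgl,akyn,xdv] add [zkv,toje,uefc] -> 11 lines: emwgr flgpf fyj pkbe zdm zkv toje uefc qjo upl dru
Final line 4: pkbe

Answer: pkbe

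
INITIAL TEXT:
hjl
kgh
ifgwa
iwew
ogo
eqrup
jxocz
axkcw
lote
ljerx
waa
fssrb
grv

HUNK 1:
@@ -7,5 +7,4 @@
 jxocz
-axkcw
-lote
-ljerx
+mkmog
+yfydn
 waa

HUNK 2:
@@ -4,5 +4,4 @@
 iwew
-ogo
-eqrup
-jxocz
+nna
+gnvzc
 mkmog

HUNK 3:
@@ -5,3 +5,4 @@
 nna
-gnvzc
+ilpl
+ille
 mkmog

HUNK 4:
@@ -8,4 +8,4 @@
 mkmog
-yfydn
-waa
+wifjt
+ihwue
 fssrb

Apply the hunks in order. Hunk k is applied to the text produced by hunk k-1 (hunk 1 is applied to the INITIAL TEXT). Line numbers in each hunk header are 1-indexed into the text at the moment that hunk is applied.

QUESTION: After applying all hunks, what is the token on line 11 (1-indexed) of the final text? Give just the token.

Answer: fssrb

Derivation:
Hunk 1: at line 7 remove [axkcw,lote,ljerx] add [mkmog,yfydn] -> 12 lines: hjl kgh ifgwa iwew ogo eqrup jxocz mkmog yfydn waa fssrb grv
Hunk 2: at line 4 remove [ogo,eqrup,jxocz] add [nna,gnvzc] -> 11 lines: hjl kgh ifgwa iwew nna gnvzc mkmog yfydn waa fssrb grv
Hunk 3: at line 5 remove [gnvzc] add [ilpl,ille] -> 12 lines: hjl kgh ifgwa iwew nna ilpl ille mkmog yfydn waa fssrb grv
Hunk 4: at line 8 remove [yfydn,waa] add [wifjt,ihwue] -> 12 lines: hjl kgh ifgwa iwew nna ilpl ille mkmog wifjt ihwue fssrb grv
Final line 11: fssrb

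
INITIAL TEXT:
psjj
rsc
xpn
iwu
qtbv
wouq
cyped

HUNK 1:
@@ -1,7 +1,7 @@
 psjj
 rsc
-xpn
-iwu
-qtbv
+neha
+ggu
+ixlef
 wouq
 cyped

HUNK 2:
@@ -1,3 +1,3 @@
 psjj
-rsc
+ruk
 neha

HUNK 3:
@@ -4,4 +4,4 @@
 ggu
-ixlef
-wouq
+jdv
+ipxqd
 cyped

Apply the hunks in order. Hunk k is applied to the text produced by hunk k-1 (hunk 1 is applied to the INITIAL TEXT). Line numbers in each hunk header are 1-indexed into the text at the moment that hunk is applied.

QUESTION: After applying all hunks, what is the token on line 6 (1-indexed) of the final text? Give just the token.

Hunk 1: at line 1 remove [xpn,iwu,qtbv] add [neha,ggu,ixlef] -> 7 lines: psjj rsc neha ggu ixlef wouq cyped
Hunk 2: at line 1 remove [rsc] add [ruk] -> 7 lines: psjj ruk neha ggu ixlef wouq cyped
Hunk 3: at line 4 remove [ixlef,wouq] add [jdv,ipxqd] -> 7 lines: psjj ruk neha ggu jdv ipxqd cyped
Final line 6: ipxqd

Answer: ipxqd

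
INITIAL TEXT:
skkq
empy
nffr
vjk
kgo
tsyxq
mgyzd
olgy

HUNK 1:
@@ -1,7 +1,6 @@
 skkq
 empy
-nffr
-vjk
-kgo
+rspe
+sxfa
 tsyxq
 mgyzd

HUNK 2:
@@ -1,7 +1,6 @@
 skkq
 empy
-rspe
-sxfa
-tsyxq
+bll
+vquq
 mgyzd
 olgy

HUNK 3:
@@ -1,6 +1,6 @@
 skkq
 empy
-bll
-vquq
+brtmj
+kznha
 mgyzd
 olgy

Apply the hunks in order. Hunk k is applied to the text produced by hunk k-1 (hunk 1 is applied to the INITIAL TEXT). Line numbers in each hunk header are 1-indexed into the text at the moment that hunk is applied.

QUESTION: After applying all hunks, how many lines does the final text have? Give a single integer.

Hunk 1: at line 1 remove [nffr,vjk,kgo] add [rspe,sxfa] -> 7 lines: skkq empy rspe sxfa tsyxq mgyzd olgy
Hunk 2: at line 1 remove [rspe,sxfa,tsyxq] add [bll,vquq] -> 6 lines: skkq empy bll vquq mgyzd olgy
Hunk 3: at line 1 remove [bll,vquq] add [brtmj,kznha] -> 6 lines: skkq empy brtmj kznha mgyzd olgy
Final line count: 6

Answer: 6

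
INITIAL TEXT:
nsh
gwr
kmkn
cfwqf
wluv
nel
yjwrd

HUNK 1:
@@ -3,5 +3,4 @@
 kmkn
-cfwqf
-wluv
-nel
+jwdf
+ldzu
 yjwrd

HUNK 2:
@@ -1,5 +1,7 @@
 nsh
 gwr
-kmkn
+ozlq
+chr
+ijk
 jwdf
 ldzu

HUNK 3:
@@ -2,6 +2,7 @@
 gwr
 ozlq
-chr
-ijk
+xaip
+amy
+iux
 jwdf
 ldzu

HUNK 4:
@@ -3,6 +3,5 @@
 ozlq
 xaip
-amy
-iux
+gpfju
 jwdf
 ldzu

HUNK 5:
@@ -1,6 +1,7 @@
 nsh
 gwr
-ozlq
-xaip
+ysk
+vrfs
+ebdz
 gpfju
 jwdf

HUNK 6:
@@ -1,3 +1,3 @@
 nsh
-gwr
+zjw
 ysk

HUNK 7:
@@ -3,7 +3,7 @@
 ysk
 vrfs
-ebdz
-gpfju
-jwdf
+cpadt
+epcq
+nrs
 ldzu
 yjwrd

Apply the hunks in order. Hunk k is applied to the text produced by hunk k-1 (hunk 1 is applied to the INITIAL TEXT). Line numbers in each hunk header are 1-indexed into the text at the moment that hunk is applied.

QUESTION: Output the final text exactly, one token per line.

Answer: nsh
zjw
ysk
vrfs
cpadt
epcq
nrs
ldzu
yjwrd

Derivation:
Hunk 1: at line 3 remove [cfwqf,wluv,nel] add [jwdf,ldzu] -> 6 lines: nsh gwr kmkn jwdf ldzu yjwrd
Hunk 2: at line 1 remove [kmkn] add [ozlq,chr,ijk] -> 8 lines: nsh gwr ozlq chr ijk jwdf ldzu yjwrd
Hunk 3: at line 2 remove [chr,ijk] add [xaip,amy,iux] -> 9 lines: nsh gwr ozlq xaip amy iux jwdf ldzu yjwrd
Hunk 4: at line 3 remove [amy,iux] add [gpfju] -> 8 lines: nsh gwr ozlq xaip gpfju jwdf ldzu yjwrd
Hunk 5: at line 1 remove [ozlq,xaip] add [ysk,vrfs,ebdz] -> 9 lines: nsh gwr ysk vrfs ebdz gpfju jwdf ldzu yjwrd
Hunk 6: at line 1 remove [gwr] add [zjw] -> 9 lines: nsh zjw ysk vrfs ebdz gpfju jwdf ldzu yjwrd
Hunk 7: at line 3 remove [ebdz,gpfju,jwdf] add [cpadt,epcq,nrs] -> 9 lines: nsh zjw ysk vrfs cpadt epcq nrs ldzu yjwrd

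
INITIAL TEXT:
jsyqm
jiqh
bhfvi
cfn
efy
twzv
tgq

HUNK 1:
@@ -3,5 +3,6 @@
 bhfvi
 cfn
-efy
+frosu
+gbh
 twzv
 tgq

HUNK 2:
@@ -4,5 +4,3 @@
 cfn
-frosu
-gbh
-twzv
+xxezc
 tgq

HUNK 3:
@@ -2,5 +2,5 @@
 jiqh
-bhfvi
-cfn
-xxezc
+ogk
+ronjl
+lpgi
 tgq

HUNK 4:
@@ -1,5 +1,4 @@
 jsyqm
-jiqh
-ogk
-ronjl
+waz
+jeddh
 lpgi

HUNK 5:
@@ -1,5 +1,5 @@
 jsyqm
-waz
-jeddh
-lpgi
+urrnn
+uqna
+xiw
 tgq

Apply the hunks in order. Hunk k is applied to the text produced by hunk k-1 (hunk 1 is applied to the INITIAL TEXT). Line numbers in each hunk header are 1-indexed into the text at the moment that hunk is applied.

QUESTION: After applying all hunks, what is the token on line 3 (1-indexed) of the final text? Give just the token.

Hunk 1: at line 3 remove [efy] add [frosu,gbh] -> 8 lines: jsyqm jiqh bhfvi cfn frosu gbh twzv tgq
Hunk 2: at line 4 remove [frosu,gbh,twzv] add [xxezc] -> 6 lines: jsyqm jiqh bhfvi cfn xxezc tgq
Hunk 3: at line 2 remove [bhfvi,cfn,xxezc] add [ogk,ronjl,lpgi] -> 6 lines: jsyqm jiqh ogk ronjl lpgi tgq
Hunk 4: at line 1 remove [jiqh,ogk,ronjl] add [waz,jeddh] -> 5 lines: jsyqm waz jeddh lpgi tgq
Hunk 5: at line 1 remove [waz,jeddh,lpgi] add [urrnn,uqna,xiw] -> 5 lines: jsyqm urrnn uqna xiw tgq
Final line 3: uqna

Answer: uqna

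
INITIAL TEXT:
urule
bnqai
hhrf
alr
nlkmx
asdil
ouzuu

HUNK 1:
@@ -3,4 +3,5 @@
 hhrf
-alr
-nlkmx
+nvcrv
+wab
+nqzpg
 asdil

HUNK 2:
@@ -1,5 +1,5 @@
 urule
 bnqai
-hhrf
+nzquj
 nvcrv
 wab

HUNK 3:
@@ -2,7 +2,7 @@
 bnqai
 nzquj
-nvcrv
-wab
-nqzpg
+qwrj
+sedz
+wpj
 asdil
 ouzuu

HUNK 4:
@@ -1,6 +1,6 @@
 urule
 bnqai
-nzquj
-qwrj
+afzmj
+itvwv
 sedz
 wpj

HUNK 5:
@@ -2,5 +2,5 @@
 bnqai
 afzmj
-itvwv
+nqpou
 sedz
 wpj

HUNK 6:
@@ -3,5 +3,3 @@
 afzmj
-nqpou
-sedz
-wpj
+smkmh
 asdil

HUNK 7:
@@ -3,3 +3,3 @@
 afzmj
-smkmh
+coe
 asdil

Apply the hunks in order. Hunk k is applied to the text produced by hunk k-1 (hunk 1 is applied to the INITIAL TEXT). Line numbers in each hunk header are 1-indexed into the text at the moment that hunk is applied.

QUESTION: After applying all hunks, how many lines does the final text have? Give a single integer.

Answer: 6

Derivation:
Hunk 1: at line 3 remove [alr,nlkmx] add [nvcrv,wab,nqzpg] -> 8 lines: urule bnqai hhrf nvcrv wab nqzpg asdil ouzuu
Hunk 2: at line 1 remove [hhrf] add [nzquj] -> 8 lines: urule bnqai nzquj nvcrv wab nqzpg asdil ouzuu
Hunk 3: at line 2 remove [nvcrv,wab,nqzpg] add [qwrj,sedz,wpj] -> 8 lines: urule bnqai nzquj qwrj sedz wpj asdil ouzuu
Hunk 4: at line 1 remove [nzquj,qwrj] add [afzmj,itvwv] -> 8 lines: urule bnqai afzmj itvwv sedz wpj asdil ouzuu
Hunk 5: at line 2 remove [itvwv] add [nqpou] -> 8 lines: urule bnqai afzmj nqpou sedz wpj asdil ouzuu
Hunk 6: at line 3 remove [nqpou,sedz,wpj] add [smkmh] -> 6 lines: urule bnqai afzmj smkmh asdil ouzuu
Hunk 7: at line 3 remove [smkmh] add [coe] -> 6 lines: urule bnqai afzmj coe asdil ouzuu
Final line count: 6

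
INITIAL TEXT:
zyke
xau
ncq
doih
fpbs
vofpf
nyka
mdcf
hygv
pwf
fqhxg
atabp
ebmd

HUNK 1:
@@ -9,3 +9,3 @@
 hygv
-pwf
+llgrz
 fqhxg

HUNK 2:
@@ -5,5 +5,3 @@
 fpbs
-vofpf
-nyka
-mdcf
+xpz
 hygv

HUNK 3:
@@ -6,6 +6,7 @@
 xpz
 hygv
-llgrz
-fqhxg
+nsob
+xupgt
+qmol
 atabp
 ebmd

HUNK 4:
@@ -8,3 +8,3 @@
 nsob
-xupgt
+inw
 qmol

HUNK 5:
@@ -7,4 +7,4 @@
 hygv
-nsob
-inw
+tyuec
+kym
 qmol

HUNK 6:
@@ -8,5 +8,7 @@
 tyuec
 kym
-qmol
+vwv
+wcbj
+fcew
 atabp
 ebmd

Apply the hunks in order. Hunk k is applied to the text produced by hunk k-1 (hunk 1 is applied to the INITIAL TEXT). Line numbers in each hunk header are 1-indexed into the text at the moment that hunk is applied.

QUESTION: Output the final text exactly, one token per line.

Answer: zyke
xau
ncq
doih
fpbs
xpz
hygv
tyuec
kym
vwv
wcbj
fcew
atabp
ebmd

Derivation:
Hunk 1: at line 9 remove [pwf] add [llgrz] -> 13 lines: zyke xau ncq doih fpbs vofpf nyka mdcf hygv llgrz fqhxg atabp ebmd
Hunk 2: at line 5 remove [vofpf,nyka,mdcf] add [xpz] -> 11 lines: zyke xau ncq doih fpbs xpz hygv llgrz fqhxg atabp ebmd
Hunk 3: at line 6 remove [llgrz,fqhxg] add [nsob,xupgt,qmol] -> 12 lines: zyke xau ncq doih fpbs xpz hygv nsob xupgt qmol atabp ebmd
Hunk 4: at line 8 remove [xupgt] add [inw] -> 12 lines: zyke xau ncq doih fpbs xpz hygv nsob inw qmol atabp ebmd
Hunk 5: at line 7 remove [nsob,inw] add [tyuec,kym] -> 12 lines: zyke xau ncq doih fpbs xpz hygv tyuec kym qmol atabp ebmd
Hunk 6: at line 8 remove [qmol] add [vwv,wcbj,fcew] -> 14 lines: zyke xau ncq doih fpbs xpz hygv tyuec kym vwv wcbj fcew atabp ebmd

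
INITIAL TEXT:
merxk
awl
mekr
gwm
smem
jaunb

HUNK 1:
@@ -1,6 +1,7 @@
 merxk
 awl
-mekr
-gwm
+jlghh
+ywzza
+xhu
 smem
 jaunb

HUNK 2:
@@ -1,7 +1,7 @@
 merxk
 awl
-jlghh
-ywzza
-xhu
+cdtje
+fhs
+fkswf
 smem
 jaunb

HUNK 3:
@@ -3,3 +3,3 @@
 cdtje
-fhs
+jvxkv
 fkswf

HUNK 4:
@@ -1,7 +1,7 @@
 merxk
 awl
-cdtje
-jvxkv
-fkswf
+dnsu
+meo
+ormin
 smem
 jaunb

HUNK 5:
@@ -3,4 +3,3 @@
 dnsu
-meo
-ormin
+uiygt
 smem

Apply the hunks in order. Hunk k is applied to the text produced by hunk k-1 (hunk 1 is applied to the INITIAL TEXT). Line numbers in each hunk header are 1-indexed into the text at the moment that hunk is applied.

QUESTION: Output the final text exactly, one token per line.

Answer: merxk
awl
dnsu
uiygt
smem
jaunb

Derivation:
Hunk 1: at line 1 remove [mekr,gwm] add [jlghh,ywzza,xhu] -> 7 lines: merxk awl jlghh ywzza xhu smem jaunb
Hunk 2: at line 1 remove [jlghh,ywzza,xhu] add [cdtje,fhs,fkswf] -> 7 lines: merxk awl cdtje fhs fkswf smem jaunb
Hunk 3: at line 3 remove [fhs] add [jvxkv] -> 7 lines: merxk awl cdtje jvxkv fkswf smem jaunb
Hunk 4: at line 1 remove [cdtje,jvxkv,fkswf] add [dnsu,meo,ormin] -> 7 lines: merxk awl dnsu meo ormin smem jaunb
Hunk 5: at line 3 remove [meo,ormin] add [uiygt] -> 6 lines: merxk awl dnsu uiygt smem jaunb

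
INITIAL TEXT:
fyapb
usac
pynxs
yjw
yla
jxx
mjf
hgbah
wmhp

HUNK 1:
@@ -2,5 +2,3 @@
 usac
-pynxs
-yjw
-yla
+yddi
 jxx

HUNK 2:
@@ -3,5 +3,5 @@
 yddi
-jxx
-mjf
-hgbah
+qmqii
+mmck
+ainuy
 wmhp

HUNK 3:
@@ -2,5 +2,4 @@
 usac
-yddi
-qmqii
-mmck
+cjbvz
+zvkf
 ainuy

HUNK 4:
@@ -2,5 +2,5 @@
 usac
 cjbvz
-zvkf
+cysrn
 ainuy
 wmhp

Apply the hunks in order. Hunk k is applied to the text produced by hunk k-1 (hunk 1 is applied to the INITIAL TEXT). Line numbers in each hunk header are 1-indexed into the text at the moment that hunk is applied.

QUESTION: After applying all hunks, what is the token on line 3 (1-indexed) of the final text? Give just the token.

Hunk 1: at line 2 remove [pynxs,yjw,yla] add [yddi] -> 7 lines: fyapb usac yddi jxx mjf hgbah wmhp
Hunk 2: at line 3 remove [jxx,mjf,hgbah] add [qmqii,mmck,ainuy] -> 7 lines: fyapb usac yddi qmqii mmck ainuy wmhp
Hunk 3: at line 2 remove [yddi,qmqii,mmck] add [cjbvz,zvkf] -> 6 lines: fyapb usac cjbvz zvkf ainuy wmhp
Hunk 4: at line 2 remove [zvkf] add [cysrn] -> 6 lines: fyapb usac cjbvz cysrn ainuy wmhp
Final line 3: cjbvz

Answer: cjbvz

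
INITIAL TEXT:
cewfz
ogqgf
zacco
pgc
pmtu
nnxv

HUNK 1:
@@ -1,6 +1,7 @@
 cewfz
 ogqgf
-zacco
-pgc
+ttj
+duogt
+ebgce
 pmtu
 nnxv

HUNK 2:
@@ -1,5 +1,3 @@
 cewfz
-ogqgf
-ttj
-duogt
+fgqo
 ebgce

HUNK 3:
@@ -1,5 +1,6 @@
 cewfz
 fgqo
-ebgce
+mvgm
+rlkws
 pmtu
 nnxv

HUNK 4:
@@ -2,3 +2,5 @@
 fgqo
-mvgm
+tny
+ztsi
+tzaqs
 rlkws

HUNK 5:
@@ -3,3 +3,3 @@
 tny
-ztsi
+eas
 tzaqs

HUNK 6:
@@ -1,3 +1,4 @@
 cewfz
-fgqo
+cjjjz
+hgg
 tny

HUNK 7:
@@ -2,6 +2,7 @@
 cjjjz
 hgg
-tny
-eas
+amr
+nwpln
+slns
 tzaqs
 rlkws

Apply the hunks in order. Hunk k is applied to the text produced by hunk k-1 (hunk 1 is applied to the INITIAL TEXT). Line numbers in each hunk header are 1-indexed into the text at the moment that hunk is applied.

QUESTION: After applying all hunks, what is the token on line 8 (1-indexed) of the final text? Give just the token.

Answer: rlkws

Derivation:
Hunk 1: at line 1 remove [zacco,pgc] add [ttj,duogt,ebgce] -> 7 lines: cewfz ogqgf ttj duogt ebgce pmtu nnxv
Hunk 2: at line 1 remove [ogqgf,ttj,duogt] add [fgqo] -> 5 lines: cewfz fgqo ebgce pmtu nnxv
Hunk 3: at line 1 remove [ebgce] add [mvgm,rlkws] -> 6 lines: cewfz fgqo mvgm rlkws pmtu nnxv
Hunk 4: at line 2 remove [mvgm] add [tny,ztsi,tzaqs] -> 8 lines: cewfz fgqo tny ztsi tzaqs rlkws pmtu nnxv
Hunk 5: at line 3 remove [ztsi] add [eas] -> 8 lines: cewfz fgqo tny eas tzaqs rlkws pmtu nnxv
Hunk 6: at line 1 remove [fgqo] add [cjjjz,hgg] -> 9 lines: cewfz cjjjz hgg tny eas tzaqs rlkws pmtu nnxv
Hunk 7: at line 2 remove [tny,eas] add [amr,nwpln,slns] -> 10 lines: cewfz cjjjz hgg amr nwpln slns tzaqs rlkws pmtu nnxv
Final line 8: rlkws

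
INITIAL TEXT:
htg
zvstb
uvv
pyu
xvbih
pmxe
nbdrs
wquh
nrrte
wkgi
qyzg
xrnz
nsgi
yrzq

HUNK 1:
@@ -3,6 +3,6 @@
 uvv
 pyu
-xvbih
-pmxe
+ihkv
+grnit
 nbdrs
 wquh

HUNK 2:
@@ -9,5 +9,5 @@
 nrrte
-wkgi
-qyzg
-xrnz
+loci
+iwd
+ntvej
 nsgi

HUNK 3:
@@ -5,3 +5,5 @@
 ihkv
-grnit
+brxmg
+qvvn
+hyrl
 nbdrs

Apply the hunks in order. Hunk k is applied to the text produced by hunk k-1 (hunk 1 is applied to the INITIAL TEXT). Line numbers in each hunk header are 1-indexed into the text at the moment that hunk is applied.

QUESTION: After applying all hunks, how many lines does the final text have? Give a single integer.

Hunk 1: at line 3 remove [xvbih,pmxe] add [ihkv,grnit] -> 14 lines: htg zvstb uvv pyu ihkv grnit nbdrs wquh nrrte wkgi qyzg xrnz nsgi yrzq
Hunk 2: at line 9 remove [wkgi,qyzg,xrnz] add [loci,iwd,ntvej] -> 14 lines: htg zvstb uvv pyu ihkv grnit nbdrs wquh nrrte loci iwd ntvej nsgi yrzq
Hunk 3: at line 5 remove [grnit] add [brxmg,qvvn,hyrl] -> 16 lines: htg zvstb uvv pyu ihkv brxmg qvvn hyrl nbdrs wquh nrrte loci iwd ntvej nsgi yrzq
Final line count: 16

Answer: 16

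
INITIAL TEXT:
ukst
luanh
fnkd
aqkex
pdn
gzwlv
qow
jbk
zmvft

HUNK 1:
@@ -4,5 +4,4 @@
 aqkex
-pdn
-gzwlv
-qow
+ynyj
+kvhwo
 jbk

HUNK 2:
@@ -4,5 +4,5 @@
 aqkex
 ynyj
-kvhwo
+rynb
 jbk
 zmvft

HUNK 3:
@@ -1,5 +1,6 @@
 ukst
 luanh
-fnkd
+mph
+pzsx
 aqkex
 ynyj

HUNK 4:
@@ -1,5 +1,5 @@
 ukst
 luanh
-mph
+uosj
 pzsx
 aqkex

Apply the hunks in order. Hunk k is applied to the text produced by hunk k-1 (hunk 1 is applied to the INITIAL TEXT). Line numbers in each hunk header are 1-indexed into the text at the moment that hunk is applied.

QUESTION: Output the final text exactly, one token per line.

Answer: ukst
luanh
uosj
pzsx
aqkex
ynyj
rynb
jbk
zmvft

Derivation:
Hunk 1: at line 4 remove [pdn,gzwlv,qow] add [ynyj,kvhwo] -> 8 lines: ukst luanh fnkd aqkex ynyj kvhwo jbk zmvft
Hunk 2: at line 4 remove [kvhwo] add [rynb] -> 8 lines: ukst luanh fnkd aqkex ynyj rynb jbk zmvft
Hunk 3: at line 1 remove [fnkd] add [mph,pzsx] -> 9 lines: ukst luanh mph pzsx aqkex ynyj rynb jbk zmvft
Hunk 4: at line 1 remove [mph] add [uosj] -> 9 lines: ukst luanh uosj pzsx aqkex ynyj rynb jbk zmvft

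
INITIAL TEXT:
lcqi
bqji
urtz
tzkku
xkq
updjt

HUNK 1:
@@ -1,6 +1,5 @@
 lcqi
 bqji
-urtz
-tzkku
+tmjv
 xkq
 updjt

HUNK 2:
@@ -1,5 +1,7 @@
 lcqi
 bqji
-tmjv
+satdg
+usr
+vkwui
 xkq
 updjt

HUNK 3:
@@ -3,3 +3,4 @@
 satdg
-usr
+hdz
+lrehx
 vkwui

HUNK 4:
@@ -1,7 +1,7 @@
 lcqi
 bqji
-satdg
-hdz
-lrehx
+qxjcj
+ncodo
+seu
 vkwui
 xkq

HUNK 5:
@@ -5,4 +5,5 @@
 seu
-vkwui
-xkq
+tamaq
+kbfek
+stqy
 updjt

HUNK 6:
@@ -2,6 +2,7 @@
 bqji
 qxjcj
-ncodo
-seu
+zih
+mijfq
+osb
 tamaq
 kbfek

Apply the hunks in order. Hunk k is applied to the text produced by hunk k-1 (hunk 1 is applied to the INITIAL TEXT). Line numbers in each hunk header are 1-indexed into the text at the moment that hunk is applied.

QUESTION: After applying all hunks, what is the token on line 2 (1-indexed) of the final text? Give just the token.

Hunk 1: at line 1 remove [urtz,tzkku] add [tmjv] -> 5 lines: lcqi bqji tmjv xkq updjt
Hunk 2: at line 1 remove [tmjv] add [satdg,usr,vkwui] -> 7 lines: lcqi bqji satdg usr vkwui xkq updjt
Hunk 3: at line 3 remove [usr] add [hdz,lrehx] -> 8 lines: lcqi bqji satdg hdz lrehx vkwui xkq updjt
Hunk 4: at line 1 remove [satdg,hdz,lrehx] add [qxjcj,ncodo,seu] -> 8 lines: lcqi bqji qxjcj ncodo seu vkwui xkq updjt
Hunk 5: at line 5 remove [vkwui,xkq] add [tamaq,kbfek,stqy] -> 9 lines: lcqi bqji qxjcj ncodo seu tamaq kbfek stqy updjt
Hunk 6: at line 2 remove [ncodo,seu] add [zih,mijfq,osb] -> 10 lines: lcqi bqji qxjcj zih mijfq osb tamaq kbfek stqy updjt
Final line 2: bqji

Answer: bqji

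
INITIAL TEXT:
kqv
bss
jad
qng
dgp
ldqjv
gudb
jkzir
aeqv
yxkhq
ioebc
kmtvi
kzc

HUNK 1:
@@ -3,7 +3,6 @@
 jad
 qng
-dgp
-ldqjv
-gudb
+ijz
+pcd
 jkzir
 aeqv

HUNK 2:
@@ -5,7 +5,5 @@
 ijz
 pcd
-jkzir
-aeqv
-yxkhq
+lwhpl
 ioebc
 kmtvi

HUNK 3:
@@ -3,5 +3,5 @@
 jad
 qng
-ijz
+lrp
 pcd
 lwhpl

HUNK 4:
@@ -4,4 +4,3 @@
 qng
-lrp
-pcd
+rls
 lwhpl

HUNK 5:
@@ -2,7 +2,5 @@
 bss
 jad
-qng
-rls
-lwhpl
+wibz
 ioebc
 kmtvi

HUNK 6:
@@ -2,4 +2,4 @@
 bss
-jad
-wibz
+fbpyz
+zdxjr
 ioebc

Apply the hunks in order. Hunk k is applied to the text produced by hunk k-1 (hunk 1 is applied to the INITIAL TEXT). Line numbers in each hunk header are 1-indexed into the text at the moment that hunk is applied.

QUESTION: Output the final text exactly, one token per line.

Answer: kqv
bss
fbpyz
zdxjr
ioebc
kmtvi
kzc

Derivation:
Hunk 1: at line 3 remove [dgp,ldqjv,gudb] add [ijz,pcd] -> 12 lines: kqv bss jad qng ijz pcd jkzir aeqv yxkhq ioebc kmtvi kzc
Hunk 2: at line 5 remove [jkzir,aeqv,yxkhq] add [lwhpl] -> 10 lines: kqv bss jad qng ijz pcd lwhpl ioebc kmtvi kzc
Hunk 3: at line 3 remove [ijz] add [lrp] -> 10 lines: kqv bss jad qng lrp pcd lwhpl ioebc kmtvi kzc
Hunk 4: at line 4 remove [lrp,pcd] add [rls] -> 9 lines: kqv bss jad qng rls lwhpl ioebc kmtvi kzc
Hunk 5: at line 2 remove [qng,rls,lwhpl] add [wibz] -> 7 lines: kqv bss jad wibz ioebc kmtvi kzc
Hunk 6: at line 2 remove [jad,wibz] add [fbpyz,zdxjr] -> 7 lines: kqv bss fbpyz zdxjr ioebc kmtvi kzc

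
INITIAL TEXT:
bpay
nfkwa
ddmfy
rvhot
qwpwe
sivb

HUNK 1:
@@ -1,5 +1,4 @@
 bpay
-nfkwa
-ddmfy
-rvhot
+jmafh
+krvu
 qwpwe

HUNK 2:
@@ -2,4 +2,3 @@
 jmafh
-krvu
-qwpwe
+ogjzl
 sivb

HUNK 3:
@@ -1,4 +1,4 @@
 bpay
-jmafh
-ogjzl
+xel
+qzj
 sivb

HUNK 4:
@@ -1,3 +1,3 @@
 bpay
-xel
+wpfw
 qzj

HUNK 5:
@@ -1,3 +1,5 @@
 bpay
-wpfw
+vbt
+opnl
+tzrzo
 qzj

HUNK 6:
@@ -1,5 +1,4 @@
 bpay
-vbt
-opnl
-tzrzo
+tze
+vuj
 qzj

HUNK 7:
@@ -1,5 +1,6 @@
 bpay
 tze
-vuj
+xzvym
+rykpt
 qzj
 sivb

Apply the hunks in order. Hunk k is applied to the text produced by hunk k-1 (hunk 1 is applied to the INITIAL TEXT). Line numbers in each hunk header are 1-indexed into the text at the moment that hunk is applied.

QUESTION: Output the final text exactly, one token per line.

Answer: bpay
tze
xzvym
rykpt
qzj
sivb

Derivation:
Hunk 1: at line 1 remove [nfkwa,ddmfy,rvhot] add [jmafh,krvu] -> 5 lines: bpay jmafh krvu qwpwe sivb
Hunk 2: at line 2 remove [krvu,qwpwe] add [ogjzl] -> 4 lines: bpay jmafh ogjzl sivb
Hunk 3: at line 1 remove [jmafh,ogjzl] add [xel,qzj] -> 4 lines: bpay xel qzj sivb
Hunk 4: at line 1 remove [xel] add [wpfw] -> 4 lines: bpay wpfw qzj sivb
Hunk 5: at line 1 remove [wpfw] add [vbt,opnl,tzrzo] -> 6 lines: bpay vbt opnl tzrzo qzj sivb
Hunk 6: at line 1 remove [vbt,opnl,tzrzo] add [tze,vuj] -> 5 lines: bpay tze vuj qzj sivb
Hunk 7: at line 1 remove [vuj] add [xzvym,rykpt] -> 6 lines: bpay tze xzvym rykpt qzj sivb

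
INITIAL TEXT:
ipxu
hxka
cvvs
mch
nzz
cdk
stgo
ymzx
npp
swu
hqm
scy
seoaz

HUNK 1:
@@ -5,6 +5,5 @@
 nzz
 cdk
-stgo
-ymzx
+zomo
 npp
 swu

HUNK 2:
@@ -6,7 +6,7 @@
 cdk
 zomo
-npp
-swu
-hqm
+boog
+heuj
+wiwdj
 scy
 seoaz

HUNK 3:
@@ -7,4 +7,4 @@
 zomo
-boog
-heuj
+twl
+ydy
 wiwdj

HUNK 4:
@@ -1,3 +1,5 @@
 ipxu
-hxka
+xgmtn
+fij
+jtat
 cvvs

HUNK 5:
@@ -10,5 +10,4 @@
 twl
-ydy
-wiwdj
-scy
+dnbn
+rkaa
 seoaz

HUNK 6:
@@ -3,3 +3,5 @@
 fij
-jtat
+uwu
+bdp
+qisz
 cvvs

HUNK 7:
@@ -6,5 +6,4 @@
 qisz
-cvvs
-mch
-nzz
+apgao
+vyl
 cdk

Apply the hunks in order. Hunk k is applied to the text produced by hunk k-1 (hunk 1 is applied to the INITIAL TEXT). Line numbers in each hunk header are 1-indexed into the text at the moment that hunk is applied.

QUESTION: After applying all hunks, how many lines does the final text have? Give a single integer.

Hunk 1: at line 5 remove [stgo,ymzx] add [zomo] -> 12 lines: ipxu hxka cvvs mch nzz cdk zomo npp swu hqm scy seoaz
Hunk 2: at line 6 remove [npp,swu,hqm] add [boog,heuj,wiwdj] -> 12 lines: ipxu hxka cvvs mch nzz cdk zomo boog heuj wiwdj scy seoaz
Hunk 3: at line 7 remove [boog,heuj] add [twl,ydy] -> 12 lines: ipxu hxka cvvs mch nzz cdk zomo twl ydy wiwdj scy seoaz
Hunk 4: at line 1 remove [hxka] add [xgmtn,fij,jtat] -> 14 lines: ipxu xgmtn fij jtat cvvs mch nzz cdk zomo twl ydy wiwdj scy seoaz
Hunk 5: at line 10 remove [ydy,wiwdj,scy] add [dnbn,rkaa] -> 13 lines: ipxu xgmtn fij jtat cvvs mch nzz cdk zomo twl dnbn rkaa seoaz
Hunk 6: at line 3 remove [jtat] add [uwu,bdp,qisz] -> 15 lines: ipxu xgmtn fij uwu bdp qisz cvvs mch nzz cdk zomo twl dnbn rkaa seoaz
Hunk 7: at line 6 remove [cvvs,mch,nzz] add [apgao,vyl] -> 14 lines: ipxu xgmtn fij uwu bdp qisz apgao vyl cdk zomo twl dnbn rkaa seoaz
Final line count: 14

Answer: 14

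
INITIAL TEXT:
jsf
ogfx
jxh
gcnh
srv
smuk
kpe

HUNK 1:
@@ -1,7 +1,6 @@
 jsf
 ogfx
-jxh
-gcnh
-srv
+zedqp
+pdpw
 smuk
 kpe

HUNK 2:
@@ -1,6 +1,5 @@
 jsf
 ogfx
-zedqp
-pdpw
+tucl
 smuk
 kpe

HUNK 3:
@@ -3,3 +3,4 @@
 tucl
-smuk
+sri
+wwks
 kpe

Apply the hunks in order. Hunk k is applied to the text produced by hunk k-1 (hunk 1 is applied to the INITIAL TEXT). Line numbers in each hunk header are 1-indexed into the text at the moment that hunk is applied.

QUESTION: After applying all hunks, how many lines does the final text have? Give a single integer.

Answer: 6

Derivation:
Hunk 1: at line 1 remove [jxh,gcnh,srv] add [zedqp,pdpw] -> 6 lines: jsf ogfx zedqp pdpw smuk kpe
Hunk 2: at line 1 remove [zedqp,pdpw] add [tucl] -> 5 lines: jsf ogfx tucl smuk kpe
Hunk 3: at line 3 remove [smuk] add [sri,wwks] -> 6 lines: jsf ogfx tucl sri wwks kpe
Final line count: 6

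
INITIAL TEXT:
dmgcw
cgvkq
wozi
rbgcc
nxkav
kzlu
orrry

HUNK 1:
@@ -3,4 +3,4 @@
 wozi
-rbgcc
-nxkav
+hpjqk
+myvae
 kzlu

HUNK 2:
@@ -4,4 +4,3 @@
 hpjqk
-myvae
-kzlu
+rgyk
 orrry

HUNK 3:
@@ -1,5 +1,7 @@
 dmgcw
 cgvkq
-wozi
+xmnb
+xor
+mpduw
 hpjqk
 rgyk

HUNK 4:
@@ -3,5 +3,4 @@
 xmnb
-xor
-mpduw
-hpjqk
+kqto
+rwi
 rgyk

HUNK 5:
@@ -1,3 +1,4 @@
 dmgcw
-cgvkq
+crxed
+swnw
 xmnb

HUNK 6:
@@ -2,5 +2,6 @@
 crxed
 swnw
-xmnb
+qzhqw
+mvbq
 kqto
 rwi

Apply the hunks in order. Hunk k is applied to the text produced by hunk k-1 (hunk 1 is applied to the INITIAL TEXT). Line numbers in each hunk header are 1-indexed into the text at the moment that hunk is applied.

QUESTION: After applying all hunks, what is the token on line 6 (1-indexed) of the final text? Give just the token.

Answer: kqto

Derivation:
Hunk 1: at line 3 remove [rbgcc,nxkav] add [hpjqk,myvae] -> 7 lines: dmgcw cgvkq wozi hpjqk myvae kzlu orrry
Hunk 2: at line 4 remove [myvae,kzlu] add [rgyk] -> 6 lines: dmgcw cgvkq wozi hpjqk rgyk orrry
Hunk 3: at line 1 remove [wozi] add [xmnb,xor,mpduw] -> 8 lines: dmgcw cgvkq xmnb xor mpduw hpjqk rgyk orrry
Hunk 4: at line 3 remove [xor,mpduw,hpjqk] add [kqto,rwi] -> 7 lines: dmgcw cgvkq xmnb kqto rwi rgyk orrry
Hunk 5: at line 1 remove [cgvkq] add [crxed,swnw] -> 8 lines: dmgcw crxed swnw xmnb kqto rwi rgyk orrry
Hunk 6: at line 2 remove [xmnb] add [qzhqw,mvbq] -> 9 lines: dmgcw crxed swnw qzhqw mvbq kqto rwi rgyk orrry
Final line 6: kqto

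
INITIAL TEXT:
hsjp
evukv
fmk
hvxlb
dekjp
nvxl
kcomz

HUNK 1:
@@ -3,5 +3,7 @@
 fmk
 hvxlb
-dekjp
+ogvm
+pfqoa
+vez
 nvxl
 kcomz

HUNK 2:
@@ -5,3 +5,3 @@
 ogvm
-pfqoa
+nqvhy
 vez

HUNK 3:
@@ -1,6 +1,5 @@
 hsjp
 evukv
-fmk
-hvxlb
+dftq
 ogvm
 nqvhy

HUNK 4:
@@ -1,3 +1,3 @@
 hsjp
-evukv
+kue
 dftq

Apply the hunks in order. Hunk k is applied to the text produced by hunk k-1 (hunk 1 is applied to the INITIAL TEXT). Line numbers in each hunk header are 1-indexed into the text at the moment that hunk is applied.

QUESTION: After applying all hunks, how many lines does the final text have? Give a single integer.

Hunk 1: at line 3 remove [dekjp] add [ogvm,pfqoa,vez] -> 9 lines: hsjp evukv fmk hvxlb ogvm pfqoa vez nvxl kcomz
Hunk 2: at line 5 remove [pfqoa] add [nqvhy] -> 9 lines: hsjp evukv fmk hvxlb ogvm nqvhy vez nvxl kcomz
Hunk 3: at line 1 remove [fmk,hvxlb] add [dftq] -> 8 lines: hsjp evukv dftq ogvm nqvhy vez nvxl kcomz
Hunk 4: at line 1 remove [evukv] add [kue] -> 8 lines: hsjp kue dftq ogvm nqvhy vez nvxl kcomz
Final line count: 8

Answer: 8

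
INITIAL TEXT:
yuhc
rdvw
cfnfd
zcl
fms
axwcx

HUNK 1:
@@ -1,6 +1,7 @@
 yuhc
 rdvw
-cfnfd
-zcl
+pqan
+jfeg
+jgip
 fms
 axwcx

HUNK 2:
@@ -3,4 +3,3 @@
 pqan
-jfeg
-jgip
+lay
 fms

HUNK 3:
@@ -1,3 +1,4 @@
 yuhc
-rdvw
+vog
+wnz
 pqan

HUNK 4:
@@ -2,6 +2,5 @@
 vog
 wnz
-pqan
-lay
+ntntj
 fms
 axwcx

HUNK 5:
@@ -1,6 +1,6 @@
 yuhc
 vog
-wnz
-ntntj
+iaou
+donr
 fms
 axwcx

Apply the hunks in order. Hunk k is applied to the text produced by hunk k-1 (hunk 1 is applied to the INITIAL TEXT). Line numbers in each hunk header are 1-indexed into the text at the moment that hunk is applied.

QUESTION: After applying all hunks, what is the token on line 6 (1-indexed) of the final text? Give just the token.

Answer: axwcx

Derivation:
Hunk 1: at line 1 remove [cfnfd,zcl] add [pqan,jfeg,jgip] -> 7 lines: yuhc rdvw pqan jfeg jgip fms axwcx
Hunk 2: at line 3 remove [jfeg,jgip] add [lay] -> 6 lines: yuhc rdvw pqan lay fms axwcx
Hunk 3: at line 1 remove [rdvw] add [vog,wnz] -> 7 lines: yuhc vog wnz pqan lay fms axwcx
Hunk 4: at line 2 remove [pqan,lay] add [ntntj] -> 6 lines: yuhc vog wnz ntntj fms axwcx
Hunk 5: at line 1 remove [wnz,ntntj] add [iaou,donr] -> 6 lines: yuhc vog iaou donr fms axwcx
Final line 6: axwcx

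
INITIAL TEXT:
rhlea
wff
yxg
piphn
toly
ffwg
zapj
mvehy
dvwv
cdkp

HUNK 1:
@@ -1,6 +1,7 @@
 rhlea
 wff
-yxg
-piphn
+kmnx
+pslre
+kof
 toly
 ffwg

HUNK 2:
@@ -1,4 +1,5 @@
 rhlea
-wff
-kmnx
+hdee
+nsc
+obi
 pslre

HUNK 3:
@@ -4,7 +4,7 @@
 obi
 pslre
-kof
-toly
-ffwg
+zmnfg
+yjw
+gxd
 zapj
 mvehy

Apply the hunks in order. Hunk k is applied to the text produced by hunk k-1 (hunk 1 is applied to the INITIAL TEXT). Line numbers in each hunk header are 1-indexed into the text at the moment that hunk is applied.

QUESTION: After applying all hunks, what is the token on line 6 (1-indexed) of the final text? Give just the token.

Hunk 1: at line 1 remove [yxg,piphn] add [kmnx,pslre,kof] -> 11 lines: rhlea wff kmnx pslre kof toly ffwg zapj mvehy dvwv cdkp
Hunk 2: at line 1 remove [wff,kmnx] add [hdee,nsc,obi] -> 12 lines: rhlea hdee nsc obi pslre kof toly ffwg zapj mvehy dvwv cdkp
Hunk 3: at line 4 remove [kof,toly,ffwg] add [zmnfg,yjw,gxd] -> 12 lines: rhlea hdee nsc obi pslre zmnfg yjw gxd zapj mvehy dvwv cdkp
Final line 6: zmnfg

Answer: zmnfg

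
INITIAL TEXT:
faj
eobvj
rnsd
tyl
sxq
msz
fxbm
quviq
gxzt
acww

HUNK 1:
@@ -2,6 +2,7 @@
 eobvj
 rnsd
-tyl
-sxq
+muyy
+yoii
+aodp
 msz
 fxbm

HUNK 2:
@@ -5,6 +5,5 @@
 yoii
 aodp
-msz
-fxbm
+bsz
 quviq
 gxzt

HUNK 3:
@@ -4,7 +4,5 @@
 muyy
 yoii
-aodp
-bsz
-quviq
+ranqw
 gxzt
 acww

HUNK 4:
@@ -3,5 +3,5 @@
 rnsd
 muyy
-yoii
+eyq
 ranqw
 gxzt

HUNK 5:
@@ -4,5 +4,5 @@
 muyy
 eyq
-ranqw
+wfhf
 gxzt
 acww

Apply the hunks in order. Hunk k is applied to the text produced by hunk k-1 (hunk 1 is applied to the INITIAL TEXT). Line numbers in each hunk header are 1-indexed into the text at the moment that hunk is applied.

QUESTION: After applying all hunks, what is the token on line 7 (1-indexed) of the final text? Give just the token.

Hunk 1: at line 2 remove [tyl,sxq] add [muyy,yoii,aodp] -> 11 lines: faj eobvj rnsd muyy yoii aodp msz fxbm quviq gxzt acww
Hunk 2: at line 5 remove [msz,fxbm] add [bsz] -> 10 lines: faj eobvj rnsd muyy yoii aodp bsz quviq gxzt acww
Hunk 3: at line 4 remove [aodp,bsz,quviq] add [ranqw] -> 8 lines: faj eobvj rnsd muyy yoii ranqw gxzt acww
Hunk 4: at line 3 remove [yoii] add [eyq] -> 8 lines: faj eobvj rnsd muyy eyq ranqw gxzt acww
Hunk 5: at line 4 remove [ranqw] add [wfhf] -> 8 lines: faj eobvj rnsd muyy eyq wfhf gxzt acww
Final line 7: gxzt

Answer: gxzt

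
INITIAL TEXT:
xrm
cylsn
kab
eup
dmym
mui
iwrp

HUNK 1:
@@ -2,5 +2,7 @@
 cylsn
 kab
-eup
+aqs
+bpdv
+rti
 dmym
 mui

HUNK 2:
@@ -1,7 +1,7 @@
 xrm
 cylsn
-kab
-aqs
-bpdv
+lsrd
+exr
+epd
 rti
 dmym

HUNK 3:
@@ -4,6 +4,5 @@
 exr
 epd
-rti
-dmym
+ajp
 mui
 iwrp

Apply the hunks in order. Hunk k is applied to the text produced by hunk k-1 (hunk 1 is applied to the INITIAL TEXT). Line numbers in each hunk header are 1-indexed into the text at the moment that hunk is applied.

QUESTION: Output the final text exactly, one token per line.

Hunk 1: at line 2 remove [eup] add [aqs,bpdv,rti] -> 9 lines: xrm cylsn kab aqs bpdv rti dmym mui iwrp
Hunk 2: at line 1 remove [kab,aqs,bpdv] add [lsrd,exr,epd] -> 9 lines: xrm cylsn lsrd exr epd rti dmym mui iwrp
Hunk 3: at line 4 remove [rti,dmym] add [ajp] -> 8 lines: xrm cylsn lsrd exr epd ajp mui iwrp

Answer: xrm
cylsn
lsrd
exr
epd
ajp
mui
iwrp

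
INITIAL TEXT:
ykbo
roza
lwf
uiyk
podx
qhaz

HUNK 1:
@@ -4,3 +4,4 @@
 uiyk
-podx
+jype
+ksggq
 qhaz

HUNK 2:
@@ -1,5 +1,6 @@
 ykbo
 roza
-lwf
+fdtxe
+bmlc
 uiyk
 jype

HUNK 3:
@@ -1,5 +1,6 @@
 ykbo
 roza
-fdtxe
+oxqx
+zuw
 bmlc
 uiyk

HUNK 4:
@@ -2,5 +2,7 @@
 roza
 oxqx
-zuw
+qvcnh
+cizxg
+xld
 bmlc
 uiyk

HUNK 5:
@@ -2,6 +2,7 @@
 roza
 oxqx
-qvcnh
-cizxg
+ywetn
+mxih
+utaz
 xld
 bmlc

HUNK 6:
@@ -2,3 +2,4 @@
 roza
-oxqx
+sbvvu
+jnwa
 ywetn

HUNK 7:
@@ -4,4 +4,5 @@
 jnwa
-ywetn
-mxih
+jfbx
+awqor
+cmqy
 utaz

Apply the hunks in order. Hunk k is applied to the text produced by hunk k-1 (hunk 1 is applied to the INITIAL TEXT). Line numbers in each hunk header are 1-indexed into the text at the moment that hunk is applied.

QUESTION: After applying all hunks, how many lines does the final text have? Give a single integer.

Answer: 14

Derivation:
Hunk 1: at line 4 remove [podx] add [jype,ksggq] -> 7 lines: ykbo roza lwf uiyk jype ksggq qhaz
Hunk 2: at line 1 remove [lwf] add [fdtxe,bmlc] -> 8 lines: ykbo roza fdtxe bmlc uiyk jype ksggq qhaz
Hunk 3: at line 1 remove [fdtxe] add [oxqx,zuw] -> 9 lines: ykbo roza oxqx zuw bmlc uiyk jype ksggq qhaz
Hunk 4: at line 2 remove [zuw] add [qvcnh,cizxg,xld] -> 11 lines: ykbo roza oxqx qvcnh cizxg xld bmlc uiyk jype ksggq qhaz
Hunk 5: at line 2 remove [qvcnh,cizxg] add [ywetn,mxih,utaz] -> 12 lines: ykbo roza oxqx ywetn mxih utaz xld bmlc uiyk jype ksggq qhaz
Hunk 6: at line 2 remove [oxqx] add [sbvvu,jnwa] -> 13 lines: ykbo roza sbvvu jnwa ywetn mxih utaz xld bmlc uiyk jype ksggq qhaz
Hunk 7: at line 4 remove [ywetn,mxih] add [jfbx,awqor,cmqy] -> 14 lines: ykbo roza sbvvu jnwa jfbx awqor cmqy utaz xld bmlc uiyk jype ksggq qhaz
Final line count: 14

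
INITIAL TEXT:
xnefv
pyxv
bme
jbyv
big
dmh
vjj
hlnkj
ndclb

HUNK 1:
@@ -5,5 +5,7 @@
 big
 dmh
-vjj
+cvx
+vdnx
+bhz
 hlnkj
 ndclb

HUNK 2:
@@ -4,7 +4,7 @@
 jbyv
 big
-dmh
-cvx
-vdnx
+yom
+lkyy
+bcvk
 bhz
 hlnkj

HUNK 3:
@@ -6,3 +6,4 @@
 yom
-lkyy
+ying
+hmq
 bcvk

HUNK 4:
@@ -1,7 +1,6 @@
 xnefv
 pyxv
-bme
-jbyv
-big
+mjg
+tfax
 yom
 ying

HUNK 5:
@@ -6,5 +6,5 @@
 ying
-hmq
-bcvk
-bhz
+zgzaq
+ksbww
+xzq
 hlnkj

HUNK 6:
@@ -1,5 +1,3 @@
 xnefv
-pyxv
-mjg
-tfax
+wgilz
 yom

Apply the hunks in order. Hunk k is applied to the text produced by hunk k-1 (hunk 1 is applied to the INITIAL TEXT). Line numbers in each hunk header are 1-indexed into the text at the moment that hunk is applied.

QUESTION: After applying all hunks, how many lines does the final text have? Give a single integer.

Hunk 1: at line 5 remove [vjj] add [cvx,vdnx,bhz] -> 11 lines: xnefv pyxv bme jbyv big dmh cvx vdnx bhz hlnkj ndclb
Hunk 2: at line 4 remove [dmh,cvx,vdnx] add [yom,lkyy,bcvk] -> 11 lines: xnefv pyxv bme jbyv big yom lkyy bcvk bhz hlnkj ndclb
Hunk 3: at line 6 remove [lkyy] add [ying,hmq] -> 12 lines: xnefv pyxv bme jbyv big yom ying hmq bcvk bhz hlnkj ndclb
Hunk 4: at line 1 remove [bme,jbyv,big] add [mjg,tfax] -> 11 lines: xnefv pyxv mjg tfax yom ying hmq bcvk bhz hlnkj ndclb
Hunk 5: at line 6 remove [hmq,bcvk,bhz] add [zgzaq,ksbww,xzq] -> 11 lines: xnefv pyxv mjg tfax yom ying zgzaq ksbww xzq hlnkj ndclb
Hunk 6: at line 1 remove [pyxv,mjg,tfax] add [wgilz] -> 9 lines: xnefv wgilz yom ying zgzaq ksbww xzq hlnkj ndclb
Final line count: 9

Answer: 9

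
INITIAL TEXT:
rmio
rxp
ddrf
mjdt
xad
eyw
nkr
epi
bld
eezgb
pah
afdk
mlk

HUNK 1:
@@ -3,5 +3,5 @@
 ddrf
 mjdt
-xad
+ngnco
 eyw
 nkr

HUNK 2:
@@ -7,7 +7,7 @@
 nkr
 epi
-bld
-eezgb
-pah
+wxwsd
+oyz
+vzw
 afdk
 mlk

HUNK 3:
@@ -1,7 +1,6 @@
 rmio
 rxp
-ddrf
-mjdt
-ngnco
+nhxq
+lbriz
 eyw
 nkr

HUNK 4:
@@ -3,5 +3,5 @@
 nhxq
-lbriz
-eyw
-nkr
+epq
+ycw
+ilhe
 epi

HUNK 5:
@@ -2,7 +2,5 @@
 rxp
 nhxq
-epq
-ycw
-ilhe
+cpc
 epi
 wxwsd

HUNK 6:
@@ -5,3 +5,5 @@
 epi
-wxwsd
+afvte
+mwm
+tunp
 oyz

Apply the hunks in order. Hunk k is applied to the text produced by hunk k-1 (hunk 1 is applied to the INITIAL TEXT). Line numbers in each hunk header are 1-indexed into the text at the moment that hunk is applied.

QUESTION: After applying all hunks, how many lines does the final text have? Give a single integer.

Answer: 12

Derivation:
Hunk 1: at line 3 remove [xad] add [ngnco] -> 13 lines: rmio rxp ddrf mjdt ngnco eyw nkr epi bld eezgb pah afdk mlk
Hunk 2: at line 7 remove [bld,eezgb,pah] add [wxwsd,oyz,vzw] -> 13 lines: rmio rxp ddrf mjdt ngnco eyw nkr epi wxwsd oyz vzw afdk mlk
Hunk 3: at line 1 remove [ddrf,mjdt,ngnco] add [nhxq,lbriz] -> 12 lines: rmio rxp nhxq lbriz eyw nkr epi wxwsd oyz vzw afdk mlk
Hunk 4: at line 3 remove [lbriz,eyw,nkr] add [epq,ycw,ilhe] -> 12 lines: rmio rxp nhxq epq ycw ilhe epi wxwsd oyz vzw afdk mlk
Hunk 5: at line 2 remove [epq,ycw,ilhe] add [cpc] -> 10 lines: rmio rxp nhxq cpc epi wxwsd oyz vzw afdk mlk
Hunk 6: at line 5 remove [wxwsd] add [afvte,mwm,tunp] -> 12 lines: rmio rxp nhxq cpc epi afvte mwm tunp oyz vzw afdk mlk
Final line count: 12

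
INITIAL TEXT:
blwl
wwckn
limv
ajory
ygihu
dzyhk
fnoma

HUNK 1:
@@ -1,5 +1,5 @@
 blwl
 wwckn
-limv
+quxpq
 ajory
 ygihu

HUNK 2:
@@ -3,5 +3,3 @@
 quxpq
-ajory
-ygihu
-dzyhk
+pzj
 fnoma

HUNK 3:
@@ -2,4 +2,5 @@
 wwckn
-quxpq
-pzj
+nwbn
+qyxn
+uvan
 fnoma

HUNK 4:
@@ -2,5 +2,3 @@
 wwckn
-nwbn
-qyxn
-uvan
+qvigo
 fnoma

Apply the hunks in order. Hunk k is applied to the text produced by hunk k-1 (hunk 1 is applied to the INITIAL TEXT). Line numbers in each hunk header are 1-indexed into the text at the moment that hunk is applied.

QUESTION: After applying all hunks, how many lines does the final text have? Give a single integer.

Hunk 1: at line 1 remove [limv] add [quxpq] -> 7 lines: blwl wwckn quxpq ajory ygihu dzyhk fnoma
Hunk 2: at line 3 remove [ajory,ygihu,dzyhk] add [pzj] -> 5 lines: blwl wwckn quxpq pzj fnoma
Hunk 3: at line 2 remove [quxpq,pzj] add [nwbn,qyxn,uvan] -> 6 lines: blwl wwckn nwbn qyxn uvan fnoma
Hunk 4: at line 2 remove [nwbn,qyxn,uvan] add [qvigo] -> 4 lines: blwl wwckn qvigo fnoma
Final line count: 4

Answer: 4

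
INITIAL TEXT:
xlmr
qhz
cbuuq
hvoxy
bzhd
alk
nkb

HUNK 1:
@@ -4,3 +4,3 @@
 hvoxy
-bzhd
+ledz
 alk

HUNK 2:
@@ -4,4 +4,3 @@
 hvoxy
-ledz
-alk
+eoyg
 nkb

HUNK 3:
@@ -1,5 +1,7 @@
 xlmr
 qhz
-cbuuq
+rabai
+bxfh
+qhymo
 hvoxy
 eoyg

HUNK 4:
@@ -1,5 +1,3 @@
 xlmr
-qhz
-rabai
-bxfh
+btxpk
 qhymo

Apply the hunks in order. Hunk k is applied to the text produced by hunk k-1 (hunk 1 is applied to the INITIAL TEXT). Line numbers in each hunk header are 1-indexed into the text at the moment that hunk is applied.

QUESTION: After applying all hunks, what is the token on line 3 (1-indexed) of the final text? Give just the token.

Hunk 1: at line 4 remove [bzhd] add [ledz] -> 7 lines: xlmr qhz cbuuq hvoxy ledz alk nkb
Hunk 2: at line 4 remove [ledz,alk] add [eoyg] -> 6 lines: xlmr qhz cbuuq hvoxy eoyg nkb
Hunk 3: at line 1 remove [cbuuq] add [rabai,bxfh,qhymo] -> 8 lines: xlmr qhz rabai bxfh qhymo hvoxy eoyg nkb
Hunk 4: at line 1 remove [qhz,rabai,bxfh] add [btxpk] -> 6 lines: xlmr btxpk qhymo hvoxy eoyg nkb
Final line 3: qhymo

Answer: qhymo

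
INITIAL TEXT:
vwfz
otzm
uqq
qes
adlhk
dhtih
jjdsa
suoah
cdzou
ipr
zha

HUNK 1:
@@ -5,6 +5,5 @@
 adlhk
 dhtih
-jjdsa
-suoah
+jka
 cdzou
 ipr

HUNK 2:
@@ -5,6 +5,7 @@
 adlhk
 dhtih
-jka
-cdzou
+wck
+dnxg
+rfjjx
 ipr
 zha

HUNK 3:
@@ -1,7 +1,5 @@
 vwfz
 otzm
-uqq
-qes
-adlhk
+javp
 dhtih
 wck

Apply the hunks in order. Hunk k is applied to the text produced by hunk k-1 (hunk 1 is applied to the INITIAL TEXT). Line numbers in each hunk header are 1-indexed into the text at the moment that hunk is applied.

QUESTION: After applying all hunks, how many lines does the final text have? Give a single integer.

Answer: 9

Derivation:
Hunk 1: at line 5 remove [jjdsa,suoah] add [jka] -> 10 lines: vwfz otzm uqq qes adlhk dhtih jka cdzou ipr zha
Hunk 2: at line 5 remove [jka,cdzou] add [wck,dnxg,rfjjx] -> 11 lines: vwfz otzm uqq qes adlhk dhtih wck dnxg rfjjx ipr zha
Hunk 3: at line 1 remove [uqq,qes,adlhk] add [javp] -> 9 lines: vwfz otzm javp dhtih wck dnxg rfjjx ipr zha
Final line count: 9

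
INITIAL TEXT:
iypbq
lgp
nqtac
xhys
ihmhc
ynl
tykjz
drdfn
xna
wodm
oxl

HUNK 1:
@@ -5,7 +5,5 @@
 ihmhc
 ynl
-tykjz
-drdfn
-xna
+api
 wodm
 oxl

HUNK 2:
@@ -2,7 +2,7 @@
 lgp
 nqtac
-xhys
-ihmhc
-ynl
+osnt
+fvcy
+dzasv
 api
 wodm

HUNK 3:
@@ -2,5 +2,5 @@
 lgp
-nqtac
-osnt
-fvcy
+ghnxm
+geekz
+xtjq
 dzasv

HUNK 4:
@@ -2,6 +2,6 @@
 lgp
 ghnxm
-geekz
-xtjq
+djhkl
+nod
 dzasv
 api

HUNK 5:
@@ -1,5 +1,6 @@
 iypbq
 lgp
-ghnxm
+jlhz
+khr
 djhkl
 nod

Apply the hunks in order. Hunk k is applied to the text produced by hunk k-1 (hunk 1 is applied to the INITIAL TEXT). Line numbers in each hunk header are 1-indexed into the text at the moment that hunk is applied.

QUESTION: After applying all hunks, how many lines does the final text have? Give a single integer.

Answer: 10

Derivation:
Hunk 1: at line 5 remove [tykjz,drdfn,xna] add [api] -> 9 lines: iypbq lgp nqtac xhys ihmhc ynl api wodm oxl
Hunk 2: at line 2 remove [xhys,ihmhc,ynl] add [osnt,fvcy,dzasv] -> 9 lines: iypbq lgp nqtac osnt fvcy dzasv api wodm oxl
Hunk 3: at line 2 remove [nqtac,osnt,fvcy] add [ghnxm,geekz,xtjq] -> 9 lines: iypbq lgp ghnxm geekz xtjq dzasv api wodm oxl
Hunk 4: at line 2 remove [geekz,xtjq] add [djhkl,nod] -> 9 lines: iypbq lgp ghnxm djhkl nod dzasv api wodm oxl
Hunk 5: at line 1 remove [ghnxm] add [jlhz,khr] -> 10 lines: iypbq lgp jlhz khr djhkl nod dzasv api wodm oxl
Final line count: 10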